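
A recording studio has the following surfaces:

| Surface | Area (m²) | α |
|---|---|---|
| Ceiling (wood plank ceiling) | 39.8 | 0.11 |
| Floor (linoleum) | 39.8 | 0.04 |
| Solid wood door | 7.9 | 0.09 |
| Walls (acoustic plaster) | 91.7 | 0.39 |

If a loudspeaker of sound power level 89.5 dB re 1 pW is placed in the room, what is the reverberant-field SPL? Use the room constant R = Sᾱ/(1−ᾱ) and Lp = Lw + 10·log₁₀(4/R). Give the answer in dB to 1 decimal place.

78.1 dB

A = 42.444 sabins; S = 179.2 m².
ᾱ = 42.444/179.2 = 0.2369; R = Sᾱ/(1−ᾱ) = 42.444/(1−0.2369) = 55.620 m².
Lp = Lw + 10 log₁₀(4/R) = 89.5 -11.43 = 78.1 dB.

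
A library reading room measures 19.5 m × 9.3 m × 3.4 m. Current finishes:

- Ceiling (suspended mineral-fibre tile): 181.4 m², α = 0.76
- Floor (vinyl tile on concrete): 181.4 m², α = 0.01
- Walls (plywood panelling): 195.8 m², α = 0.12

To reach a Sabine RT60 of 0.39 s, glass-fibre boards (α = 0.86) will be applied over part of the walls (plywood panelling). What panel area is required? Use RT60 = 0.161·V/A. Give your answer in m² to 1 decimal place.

Equivalent absorption area: A₁ = 181.4×0.76 + 181.4×0.01 + 195.8×0.12 = 163.174 m².
Required A₂ = 0.161·616.59/0.39 = 254.541 sabins.
Absorption to add: 254.541 − 163.174 = 91.367 sabins.
Each m² of panel replacing the walls (plywood panelling) adds (0.86 − 0.12) = 0.74 sabins.
Area = ΔA/Δα = 91.367/0.74 = 123.5 m².

123.5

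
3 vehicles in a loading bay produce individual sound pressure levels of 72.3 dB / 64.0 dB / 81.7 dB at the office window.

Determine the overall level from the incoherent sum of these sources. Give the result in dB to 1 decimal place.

Σ 10^(Lᵢ/10) = 1.674e+08.
Combined level = 10 log₁₀(1.674e+08) = 82.2 dB.

82.2 dB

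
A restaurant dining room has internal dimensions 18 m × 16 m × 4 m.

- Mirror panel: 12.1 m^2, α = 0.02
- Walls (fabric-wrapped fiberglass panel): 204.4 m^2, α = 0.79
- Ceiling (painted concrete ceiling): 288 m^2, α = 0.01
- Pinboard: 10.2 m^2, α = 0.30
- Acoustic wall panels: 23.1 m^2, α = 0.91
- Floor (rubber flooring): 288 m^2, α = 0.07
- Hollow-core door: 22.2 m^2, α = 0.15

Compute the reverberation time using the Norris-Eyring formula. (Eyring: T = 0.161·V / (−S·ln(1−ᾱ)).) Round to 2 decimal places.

0.76 s

Total surface area S = 12.1 + 204.4 + 288 + 10.2 + 23.1 + 288 + 22.2 = 848.0 m^2.
Absorption A = 12.1·0.02 + 204.4·0.79 + 288·0.01 + 10.2·0.30 + 23.1·0.91 + 288·0.07 + 22.2·0.15 = 212.169 sabins.
Mean coefficient ᾱ = A/S = 0.2502.
Eyring denominator: −S ln(1−ᾱ) = 244.181.
V = 18 × 16 × 4 = 1152 m³.
T = 0.161·V/[−S·ln(1−ᾱ)] = 0.161·1152/244.181 = 0.76 s.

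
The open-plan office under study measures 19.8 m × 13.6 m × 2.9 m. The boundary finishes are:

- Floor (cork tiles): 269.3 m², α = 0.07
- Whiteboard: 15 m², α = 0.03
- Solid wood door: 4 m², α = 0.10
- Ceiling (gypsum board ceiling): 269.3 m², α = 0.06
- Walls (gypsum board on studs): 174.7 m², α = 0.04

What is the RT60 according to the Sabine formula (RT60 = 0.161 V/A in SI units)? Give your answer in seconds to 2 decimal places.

Total absorption A = 269.3*0.07 + 15*0.03 + 4*0.10 + 269.3*0.06 + 174.7*0.04
  = 18.851 + 0.450 + 0.400 + 16.158 + 6.988 = 42.847 m² sabins.
Volume V = 19.8 × 13.6 × 2.9 = 780.912 m³.
T = 0.161 V/A = 0.161·780.912/42.847 = 2.93 s.

2.93 sec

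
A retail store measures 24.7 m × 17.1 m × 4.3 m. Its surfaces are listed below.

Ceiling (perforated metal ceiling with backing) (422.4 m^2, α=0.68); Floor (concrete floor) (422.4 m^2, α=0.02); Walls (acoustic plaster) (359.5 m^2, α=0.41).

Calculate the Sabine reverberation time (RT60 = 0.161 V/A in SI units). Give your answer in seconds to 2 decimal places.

A = Σ Sᵢαᵢ = 422.4*0.68 + 422.4*0.02 + 359.5*0.41 = 443.075 sabins.
Room volume: 1816.191 m³.
RT60 = 0.161 · V / A = 0.161 × 1816.191 / 443.075 = 0.66 s.

0.66 sec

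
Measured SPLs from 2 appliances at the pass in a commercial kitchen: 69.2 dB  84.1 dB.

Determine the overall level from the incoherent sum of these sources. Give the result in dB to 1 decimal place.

84.2 dB

Σ 10^(Lᵢ/10) = 2.654e+08.
L_total = 10·log₁₀(2.654e+08) = 84.2 dB.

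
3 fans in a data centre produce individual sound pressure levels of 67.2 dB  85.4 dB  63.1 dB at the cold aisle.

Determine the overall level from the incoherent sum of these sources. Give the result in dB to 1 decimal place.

85.5 dB

Σ 10^(Lᵢ/10) = 3.54e+08.
Back to dB: 10·log₁₀ Σ = 85.5 dB.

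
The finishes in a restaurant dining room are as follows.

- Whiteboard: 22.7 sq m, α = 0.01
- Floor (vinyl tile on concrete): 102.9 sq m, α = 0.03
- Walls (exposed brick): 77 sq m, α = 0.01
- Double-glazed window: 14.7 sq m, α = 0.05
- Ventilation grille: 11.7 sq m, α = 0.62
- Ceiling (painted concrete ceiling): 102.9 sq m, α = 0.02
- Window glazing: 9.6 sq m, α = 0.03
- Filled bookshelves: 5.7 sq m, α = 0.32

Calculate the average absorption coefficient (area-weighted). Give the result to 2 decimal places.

Total surface area S = 347.2 sq m.
Weighted sum Σ Sα = 16.243.
ᾱ = 16.243 / 347.2 = 0.05.

0.05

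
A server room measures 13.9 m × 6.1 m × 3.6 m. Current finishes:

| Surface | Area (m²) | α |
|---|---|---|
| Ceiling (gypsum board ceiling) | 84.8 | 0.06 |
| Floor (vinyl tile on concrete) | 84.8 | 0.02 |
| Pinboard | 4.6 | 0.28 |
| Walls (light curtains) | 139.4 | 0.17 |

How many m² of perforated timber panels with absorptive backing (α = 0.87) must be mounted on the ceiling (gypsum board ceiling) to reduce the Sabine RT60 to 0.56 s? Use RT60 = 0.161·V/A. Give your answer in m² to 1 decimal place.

69.1

Equivalent absorption area: A₁ = 84.8·0.06 + 84.8·0.02 + 4.6·0.28 + 139.4·0.17 = 31.770 m².
Required A₂ = 0.161·305.244/0.56 = 87.758 sabins.
Absorption to add: 87.758 − 31.770 = 55.988 sabins.
Each m² of panel replacing the ceiling (gypsum board ceiling) adds (0.87 − 0.06) = 0.81 sabins.
Panel area = 55.988 / 0.81 = 69.1 m².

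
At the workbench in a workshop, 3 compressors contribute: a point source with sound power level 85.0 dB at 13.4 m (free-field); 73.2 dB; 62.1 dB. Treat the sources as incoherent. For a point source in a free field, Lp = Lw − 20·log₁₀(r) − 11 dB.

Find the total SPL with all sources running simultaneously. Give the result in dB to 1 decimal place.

Source at 13.4 m: Lp = 85.0 − 20·log₁₀(13.4) − 11 = 51.5 dB.
Σ 10^(Lᵢ/10) = 2.266e+07.
L_total = 10·log₁₀(2.266e+07) = 73.6 dB.

73.6 dB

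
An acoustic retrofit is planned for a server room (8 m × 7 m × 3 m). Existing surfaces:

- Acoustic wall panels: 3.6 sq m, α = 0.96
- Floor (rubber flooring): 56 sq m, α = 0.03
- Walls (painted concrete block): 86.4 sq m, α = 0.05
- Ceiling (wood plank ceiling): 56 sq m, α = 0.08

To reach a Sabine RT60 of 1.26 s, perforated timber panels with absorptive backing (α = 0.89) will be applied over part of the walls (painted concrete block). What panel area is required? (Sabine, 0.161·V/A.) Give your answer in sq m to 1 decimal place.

9.0

Equivalent absorption area: A₁ = 3.6×0.96 + 56×0.03 + 86.4×0.05 + 56×0.08 = 13.936 sq m.
Required A₂ = 0.161·168/1.26 = 21.467 sabins.
Absorption to add: 21.467 − 13.936 = 7.531 sabins.
Net gain per sq m: Δα = 0.89 − 0.05 = 0.84.
Area = ΔA/Δα = 7.531/0.84 = 9.0 sq m.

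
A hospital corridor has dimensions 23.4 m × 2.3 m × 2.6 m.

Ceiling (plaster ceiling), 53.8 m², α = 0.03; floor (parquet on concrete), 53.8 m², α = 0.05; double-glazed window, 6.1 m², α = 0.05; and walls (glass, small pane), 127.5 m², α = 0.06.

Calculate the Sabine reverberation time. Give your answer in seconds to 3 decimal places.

Equivalent absorption area: A = 53.8*0.03 + 53.8*0.05 + 6.1*0.05 + 127.5*0.06 = 12.259 m².
Room volume: 139.932 m³.
Sabine: RT60 = 0.161 × 139.932 / 12.259 = 1.838 s.

1.838 sec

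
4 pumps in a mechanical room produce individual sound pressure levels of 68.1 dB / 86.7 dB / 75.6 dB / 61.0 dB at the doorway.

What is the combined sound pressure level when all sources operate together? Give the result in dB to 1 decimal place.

Converting to relative power and adding: 10^(68.1/10) + 10^(86.7/10) + 10^(75.6/10) + 10^(61.0/10) = 5.118e+08.
Combined level = 10 log₁₀(5.118e+08) = 87.1 dB.

87.1 dB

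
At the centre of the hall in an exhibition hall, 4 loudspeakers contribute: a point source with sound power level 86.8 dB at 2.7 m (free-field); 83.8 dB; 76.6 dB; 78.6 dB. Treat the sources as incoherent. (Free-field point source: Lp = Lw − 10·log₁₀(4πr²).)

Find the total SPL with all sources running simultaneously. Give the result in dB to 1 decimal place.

85.6 dB

Source at 2.7 m: Lp = 86.8 − 10·log₁₀(4π·2.7²) = 86.8 − 10·log₁₀(91.609) = 67.2 dB.
Sum in the linear (power) domain: Σ 10^(Lᵢ/10) = 10^(67.2/10) + 10^(83.8/10) + 10^(76.6/10) + 10^(78.6/10) = 3.633e+08.
Combined level = 10 log₁₀(3.633e+08) = 85.6 dB.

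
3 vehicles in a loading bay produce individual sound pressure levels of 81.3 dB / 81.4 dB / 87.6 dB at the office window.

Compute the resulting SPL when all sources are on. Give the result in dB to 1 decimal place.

Sum in the linear (power) domain: Σ 10^(Lᵢ/10) = 10^(81.3/10) + 10^(81.4/10) + 10^(87.6/10) = 8.484e+08.
Combined level = 10 log₁₀(8.484e+08) = 89.3 dB.

89.3 dB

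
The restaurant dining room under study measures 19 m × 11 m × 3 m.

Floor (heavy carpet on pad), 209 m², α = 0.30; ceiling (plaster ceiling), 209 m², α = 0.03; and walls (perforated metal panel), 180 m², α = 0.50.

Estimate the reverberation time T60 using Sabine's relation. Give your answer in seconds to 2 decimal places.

0.64 sec

A = Σ Sᵢαᵢ = 209·0.30 + 209·0.03 + 180·0.50 = 158.970 sabins.
V = 19·11·3 = 627 m³.
RT60 = 0.161 · V / A = 0.161 × 627 / 158.970 = 0.64 s.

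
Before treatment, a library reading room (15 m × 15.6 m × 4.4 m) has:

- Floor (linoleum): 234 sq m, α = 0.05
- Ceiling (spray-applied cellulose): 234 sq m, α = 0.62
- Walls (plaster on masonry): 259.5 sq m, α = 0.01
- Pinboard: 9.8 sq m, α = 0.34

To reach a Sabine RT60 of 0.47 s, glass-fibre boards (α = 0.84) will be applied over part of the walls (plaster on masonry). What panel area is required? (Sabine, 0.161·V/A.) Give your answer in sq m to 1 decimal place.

Equivalent absorption area: A₁ = 234×0.05 + 234×0.62 + 259.5×0.01 + 9.8×0.34 = 162.707 sq m.
Required A₂ = 0.161·1029.6/0.47 = 352.693 sabins.
ΔA needed = 352.693 − 162.707 = 189.986 sabins.
Each sq m of panel replacing the walls (plaster on masonry) adds (0.84 − 0.01) = 0.83 sabins.
Panel area = 189.986 / 0.83 = 228.9 sq m.

228.9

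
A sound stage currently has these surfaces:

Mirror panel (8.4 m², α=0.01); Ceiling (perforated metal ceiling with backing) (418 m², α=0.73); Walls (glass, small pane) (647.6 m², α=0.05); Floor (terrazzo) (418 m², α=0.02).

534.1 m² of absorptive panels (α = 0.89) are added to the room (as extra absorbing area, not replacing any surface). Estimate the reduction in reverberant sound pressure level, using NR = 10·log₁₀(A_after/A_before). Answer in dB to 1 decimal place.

3.8 dB

Equivalent absorption area: A_before = 8.4·0.01 + 418·0.73 + 647.6·0.05 + 418·0.02 = 345.964 m².
Treatment contributes 534.1·0.89 = 475.349 sabins.
A_after = 345.964 + 475.349 = 821.313 sabins.
Reduction = 10 log₁₀(A_after/A_before) = 10 log₁₀(2.3740) = 3.8 dB.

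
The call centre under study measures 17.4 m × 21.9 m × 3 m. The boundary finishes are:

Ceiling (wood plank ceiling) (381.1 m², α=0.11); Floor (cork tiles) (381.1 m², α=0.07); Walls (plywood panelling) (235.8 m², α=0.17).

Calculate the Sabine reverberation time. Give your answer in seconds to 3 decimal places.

Equivalent absorption area: A = 381.1*0.11 + 381.1*0.07 + 235.8*0.17 = 108.684 m².
Volume V = 17.4 × 21.9 × 3 = 1143.18 m³.
Sabine: RT60 = 0.161 × 1143.18 / 108.684 = 1.693 s.

1.693 s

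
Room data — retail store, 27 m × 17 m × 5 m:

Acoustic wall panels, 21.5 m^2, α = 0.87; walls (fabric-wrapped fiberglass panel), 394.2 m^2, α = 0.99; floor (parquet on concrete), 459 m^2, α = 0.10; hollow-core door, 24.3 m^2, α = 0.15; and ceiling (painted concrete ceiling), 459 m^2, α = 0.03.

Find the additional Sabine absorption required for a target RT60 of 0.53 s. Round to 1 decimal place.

224.9 sabins

Summing Sᵢαᵢ: 18.705 + 390.258 + 45.900 + 3.645 + 13.770 → A₁ = 472.278 sabins.
Target A₂ = 0.161·2295/0.53 = 697.160 sabins (V = 2295 m³).
Additional absorption ΔA = 697.160 − 472.278 = 224.9 sabins.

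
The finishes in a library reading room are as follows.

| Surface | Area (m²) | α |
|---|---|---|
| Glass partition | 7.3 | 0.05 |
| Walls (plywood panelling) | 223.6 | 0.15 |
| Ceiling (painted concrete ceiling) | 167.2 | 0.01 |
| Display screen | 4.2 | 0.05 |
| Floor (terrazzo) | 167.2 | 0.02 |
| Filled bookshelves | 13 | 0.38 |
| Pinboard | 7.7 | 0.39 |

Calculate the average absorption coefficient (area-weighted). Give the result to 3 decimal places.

0.080

Total surface area S = 590.2 m².
Σ(Sᵢαᵢ) = 7.3*0.05 + 223.6*0.15 + 167.2*0.01 + 4.2*0.05 + 167.2*0.02 + 13*0.38 + 7.7*0.39 = 47.074.
ᾱ = A/S = 0.080.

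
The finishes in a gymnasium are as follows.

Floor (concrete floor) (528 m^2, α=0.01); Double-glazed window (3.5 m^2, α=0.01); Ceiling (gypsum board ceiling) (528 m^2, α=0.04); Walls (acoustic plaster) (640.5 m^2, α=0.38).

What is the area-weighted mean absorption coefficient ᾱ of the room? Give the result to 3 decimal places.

0.159

Total surface area S = 1700.0 m^2.
Weighted sum Σ Sα = 269.825.
ᾱ = A/S = 0.159.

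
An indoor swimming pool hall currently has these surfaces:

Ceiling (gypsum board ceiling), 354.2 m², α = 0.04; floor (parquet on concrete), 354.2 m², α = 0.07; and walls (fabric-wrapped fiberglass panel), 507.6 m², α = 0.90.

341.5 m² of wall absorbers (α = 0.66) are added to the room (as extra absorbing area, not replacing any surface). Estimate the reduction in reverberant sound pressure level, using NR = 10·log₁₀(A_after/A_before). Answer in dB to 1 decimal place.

1.6 dB

Total absorption A_before = 354.2*0.04 + 354.2*0.07 + 507.6*0.90
  = 14.168 + 24.794 + 456.840 = 495.802 m² sabins.
Treatment contributes 341.5·0.66 = 225.390 sabins.
New total A_after = 721.192 sabins.
NR = 10·log₁₀(721.192/495.802) = 1.6 dB.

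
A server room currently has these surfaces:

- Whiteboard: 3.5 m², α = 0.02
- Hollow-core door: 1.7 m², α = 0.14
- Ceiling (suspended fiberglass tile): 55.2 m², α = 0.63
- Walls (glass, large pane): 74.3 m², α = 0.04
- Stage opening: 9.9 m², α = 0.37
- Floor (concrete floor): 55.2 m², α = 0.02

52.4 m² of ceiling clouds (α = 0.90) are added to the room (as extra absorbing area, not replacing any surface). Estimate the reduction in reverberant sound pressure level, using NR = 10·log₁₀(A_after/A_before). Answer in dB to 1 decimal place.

Equivalent absorption area: A_before = 3.5*0.02 + 1.7*0.14 + 55.2*0.63 + 74.3*0.04 + 9.9*0.37 + 55.2*0.02 = 42.823 m².
Treatment contributes 52.4·0.90 = 47.160 sabins.
New total A_after = 89.983 sabins.
Reduction = 10 log₁₀(A_after/A_before) = 10 log₁₀(2.1013) = 3.2 dB.

3.2 dB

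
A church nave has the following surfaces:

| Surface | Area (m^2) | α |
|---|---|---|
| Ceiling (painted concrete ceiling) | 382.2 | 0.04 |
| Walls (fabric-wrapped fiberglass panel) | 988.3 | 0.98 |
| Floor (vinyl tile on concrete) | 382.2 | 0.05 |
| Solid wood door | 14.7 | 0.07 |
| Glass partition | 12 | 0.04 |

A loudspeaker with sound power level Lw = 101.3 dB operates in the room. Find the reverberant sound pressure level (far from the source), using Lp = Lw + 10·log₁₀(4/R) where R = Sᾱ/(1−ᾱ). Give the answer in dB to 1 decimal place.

73.7 dB

Σ(Sᵢαᵢ) = 382.2·0.04 + 988.3·0.98 + 382.2·0.05 + 14.7·0.07 + 12·0.04 = 1004.441; total area S = 1779.4 m^2.
ᾱ = 1004.441/1779.4 = 0.5645; R = Sᾱ/(1−ᾱ) = 1004.441/(1−0.5645) = 2306.409 m^2.
Lp = 101.3 + 10·log₁₀(4/2306.409) = 101.3 + (-27.61) = 73.7 dB.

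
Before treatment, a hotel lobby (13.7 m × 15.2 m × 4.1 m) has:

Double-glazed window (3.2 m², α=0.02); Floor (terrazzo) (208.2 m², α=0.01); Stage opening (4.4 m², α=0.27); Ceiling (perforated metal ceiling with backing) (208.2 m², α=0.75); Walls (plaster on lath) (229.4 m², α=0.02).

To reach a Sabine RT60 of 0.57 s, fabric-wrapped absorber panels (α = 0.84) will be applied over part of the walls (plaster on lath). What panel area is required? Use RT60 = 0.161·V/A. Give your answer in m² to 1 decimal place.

A₁ = Σ Sᵢαᵢ = 3.2·0.02 + 208.2·0.01 + 4.4·0.27 + 208.2·0.75 + 229.4·0.02 = 164.072 sabins.
V = 853.784 m³. Target absorption A₂ = 0.161 × 853.784 / 0.57 = 241.157 sabins.
Absorption to add: 241.157 − 164.072 = 77.085 sabins.
Each m² of panel replacing the walls (plaster on lath) adds (0.84 − 0.02) = 0.82 sabins.
Panel area = 77.085 / 0.82 = 94.0 m².

94.0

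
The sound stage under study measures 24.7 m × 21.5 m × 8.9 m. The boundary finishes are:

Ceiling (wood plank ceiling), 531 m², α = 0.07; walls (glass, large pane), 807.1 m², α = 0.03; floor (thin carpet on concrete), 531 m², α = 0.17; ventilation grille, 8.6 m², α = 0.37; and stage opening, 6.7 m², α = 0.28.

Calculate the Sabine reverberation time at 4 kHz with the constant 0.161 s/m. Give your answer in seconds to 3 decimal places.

4.856 sec

Equivalent absorption area: A = 531×0.07 + 807.1×0.03 + 531×0.17 + 8.6×0.37 + 6.7×0.28 = 156.711 m².
Room volume: 4726.345 m³.
RT60 = 0.161 · V / A = 0.161 × 4726.345 / 156.711 = 4.856 s.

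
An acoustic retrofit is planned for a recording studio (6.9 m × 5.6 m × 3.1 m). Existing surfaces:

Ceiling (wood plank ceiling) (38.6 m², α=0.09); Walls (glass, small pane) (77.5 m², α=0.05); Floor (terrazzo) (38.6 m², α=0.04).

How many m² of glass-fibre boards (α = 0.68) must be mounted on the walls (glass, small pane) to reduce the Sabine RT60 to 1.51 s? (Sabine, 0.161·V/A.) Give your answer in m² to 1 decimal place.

6.2

Summing Sᵢαᵢ: 3.474 + 3.875 + 1.544 → A₁ = 8.893 sabins.
V = 119.784 m³. Target absorption A₂ = 0.161 × 119.784 / 1.51 = 12.772 sabins.
Absorption to add: 12.772 − 8.893 = 3.879 sabins.
Net gain per m²: Δα = 0.68 − 0.05 = 0.63.
Area = ΔA/Δα = 3.879/0.63 = 6.2 m².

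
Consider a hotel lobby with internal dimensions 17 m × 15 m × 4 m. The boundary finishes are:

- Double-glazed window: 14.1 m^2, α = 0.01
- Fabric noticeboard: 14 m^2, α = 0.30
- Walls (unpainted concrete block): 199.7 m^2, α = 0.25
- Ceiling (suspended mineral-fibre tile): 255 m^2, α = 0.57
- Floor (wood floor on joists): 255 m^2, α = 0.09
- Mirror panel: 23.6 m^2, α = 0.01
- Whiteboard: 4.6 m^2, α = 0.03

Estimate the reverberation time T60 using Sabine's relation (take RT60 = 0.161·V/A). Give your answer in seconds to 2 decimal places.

A = Σ Sᵢαᵢ = 14.1*0.01 + 14*0.30 + 199.7*0.25 + 255*0.57 + 255*0.09 + 23.6*0.01 + 4.6*0.03 = 222.940 sabins.
Room volume: 1020 m³.
RT60 = 0.161 · V / A = 0.161 × 1020 / 222.940 = 0.74 s.

0.74 s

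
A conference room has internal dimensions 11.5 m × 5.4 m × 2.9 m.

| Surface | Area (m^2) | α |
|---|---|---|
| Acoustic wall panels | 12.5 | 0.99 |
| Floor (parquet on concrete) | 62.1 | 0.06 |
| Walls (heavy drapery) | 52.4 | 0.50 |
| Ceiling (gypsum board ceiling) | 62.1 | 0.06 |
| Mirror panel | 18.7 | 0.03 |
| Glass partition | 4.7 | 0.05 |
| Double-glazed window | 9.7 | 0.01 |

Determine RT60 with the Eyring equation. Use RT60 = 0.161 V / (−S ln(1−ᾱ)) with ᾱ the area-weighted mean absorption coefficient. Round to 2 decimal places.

0.55 s

Total surface area S = 12.5 + 62.1 + 52.4 + 62.1 + 18.7 + 4.7 + 9.7 = 222.2 m^2.
Absorption A = 12.5×0.99 + 62.1×0.06 + 52.4×0.50 + 62.1×0.06 + 18.7×0.03 + 4.7×0.05 + 9.7×0.01 = 46.920 sabins.
ᾱ = 46.920 / 222.2 = 0.2112.
Eyring denominator: −S ln(1−ᾱ) = 52.715.
V = 11.5 × 5.4 × 2.9 = 180.09 m³.
T = 0.161·V/[−S·ln(1−ᾱ)] = 0.161·180.09/52.715 = 0.55 s.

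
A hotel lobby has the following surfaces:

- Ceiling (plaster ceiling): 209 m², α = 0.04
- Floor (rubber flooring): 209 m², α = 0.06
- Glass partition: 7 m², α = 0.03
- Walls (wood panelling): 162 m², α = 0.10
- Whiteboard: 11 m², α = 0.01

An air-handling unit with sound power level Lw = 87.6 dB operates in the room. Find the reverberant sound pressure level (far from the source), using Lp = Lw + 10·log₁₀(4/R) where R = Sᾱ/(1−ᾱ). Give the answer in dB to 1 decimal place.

77.6 dB

Σ(Sᵢαᵢ) = 209×0.04 + 209×0.06 + 7×0.03 + 162×0.10 + 11×0.01 = 37.420; total area S = 598.0 m².
ᾱ = 0.0626, so room constant R = A/(1−ᾱ) = 39.919 m².
Lp = 87.6 + 10·log₁₀(4/39.919) = 87.6 + (-9.99) = 77.6 dB.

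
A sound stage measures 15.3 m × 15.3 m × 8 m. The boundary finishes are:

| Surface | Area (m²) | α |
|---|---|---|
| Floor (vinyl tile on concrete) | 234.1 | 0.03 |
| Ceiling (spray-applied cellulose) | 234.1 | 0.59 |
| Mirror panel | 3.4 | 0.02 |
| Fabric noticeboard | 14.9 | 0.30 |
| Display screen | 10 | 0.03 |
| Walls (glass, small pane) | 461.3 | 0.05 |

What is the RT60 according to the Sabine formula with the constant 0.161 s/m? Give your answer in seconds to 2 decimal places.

1.74 sec

Equivalent absorption area: A = 234.1·0.03 + 234.1·0.59 + 3.4·0.02 + 14.9·0.30 + 10·0.03 + 461.3·0.05 = 173.045 m².
V = 15.3·15.3·8 = 1872.72 m³.
T = 0.161 V/A = 0.161·1872.72/173.045 = 1.74 s.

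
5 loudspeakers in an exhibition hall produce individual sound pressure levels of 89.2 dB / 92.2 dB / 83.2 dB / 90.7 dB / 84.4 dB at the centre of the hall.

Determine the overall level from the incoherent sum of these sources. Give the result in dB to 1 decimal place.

96.2 dB

Σ 10^(Lᵢ/10) = 4.151e+09.
Back to dB: 10·log₁₀ Σ = 96.2 dB.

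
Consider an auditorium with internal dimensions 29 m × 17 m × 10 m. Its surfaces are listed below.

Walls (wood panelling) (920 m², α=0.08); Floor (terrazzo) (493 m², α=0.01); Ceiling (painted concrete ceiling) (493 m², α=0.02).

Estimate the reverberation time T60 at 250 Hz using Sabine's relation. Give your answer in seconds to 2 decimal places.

8.98 sec

Summing Sᵢαᵢ: 73.600 + 4.930 + 9.860 → A = 88.390 sabins.
V = 29·17·10 = 4930 m³.
Sabine: RT60 = 0.161 × 4930 / 88.390 = 8.98 s.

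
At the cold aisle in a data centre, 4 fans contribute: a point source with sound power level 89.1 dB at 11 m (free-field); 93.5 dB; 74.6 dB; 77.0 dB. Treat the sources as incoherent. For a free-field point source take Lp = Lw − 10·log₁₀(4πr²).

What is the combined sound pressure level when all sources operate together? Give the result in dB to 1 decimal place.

93.7 dB

Source at 11 m: Lp = 89.1 − 10·log₁₀(4π·11²) = 89.1 − 10·log₁₀(1520.531) = 57.3 dB.
Sum in the linear (power) domain: Σ 10^(Lᵢ/10) = 10^(57.3/10) + 10^(93.5/10) + 10^(74.6/10) + 10^(77.0/10) = 2.318e+09.
L_total = 10·log₁₀(2.318e+09) = 93.7 dB.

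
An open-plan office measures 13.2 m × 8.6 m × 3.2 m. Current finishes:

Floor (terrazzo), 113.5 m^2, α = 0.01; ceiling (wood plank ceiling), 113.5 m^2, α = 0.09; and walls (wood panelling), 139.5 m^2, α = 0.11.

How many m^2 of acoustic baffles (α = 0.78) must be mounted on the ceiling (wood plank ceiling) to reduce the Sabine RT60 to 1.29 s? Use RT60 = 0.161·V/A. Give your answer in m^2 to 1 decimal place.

27.0

Summing Sᵢαᵢ: 1.135 + 10.215 + 15.345 → A₁ = 26.695 sabins.
V = 363.264 m³. Target absorption A₂ = 0.161 × 363.264 / 1.29 = 45.338 sabins.
Absorption to add: 45.338 − 26.695 = 18.643 sabins.
Net gain per m^2: Δα = 0.78 − 0.09 = 0.69.
Panel area = 18.643 / 0.69 = 27.0 m^2.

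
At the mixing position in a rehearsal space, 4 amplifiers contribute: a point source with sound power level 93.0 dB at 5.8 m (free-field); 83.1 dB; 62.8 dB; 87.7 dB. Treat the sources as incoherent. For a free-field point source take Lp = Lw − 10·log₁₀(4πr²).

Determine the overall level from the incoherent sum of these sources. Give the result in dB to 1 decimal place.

89.0 dB

Source at 5.8 m: Lp = 93.0 − 10·log₁₀(4π·5.8²) = 93.0 − 10·log₁₀(422.733) = 66.7 dB.
Σ 10^(Lᵢ/10) = 7.996e+08.
Back to dB: 10·log₁₀ Σ = 89.0 dB.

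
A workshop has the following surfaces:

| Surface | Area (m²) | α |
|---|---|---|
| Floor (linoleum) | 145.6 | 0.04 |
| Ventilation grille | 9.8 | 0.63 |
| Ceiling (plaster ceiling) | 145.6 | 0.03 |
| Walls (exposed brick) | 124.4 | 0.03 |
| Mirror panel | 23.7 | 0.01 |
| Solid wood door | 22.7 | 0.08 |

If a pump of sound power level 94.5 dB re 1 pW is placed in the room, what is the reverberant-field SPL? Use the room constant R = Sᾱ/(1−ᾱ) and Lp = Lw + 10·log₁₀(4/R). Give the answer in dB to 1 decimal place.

A = 22.151 sabins; S = 471.8 m².
ᾱ = 0.0469, so room constant R = A/(1−ᾱ) = 23.241 m².
Lp = 94.5 + 10·log₁₀(4/23.241) = 94.5 + (-7.64) = 86.9 dB.

86.9 dB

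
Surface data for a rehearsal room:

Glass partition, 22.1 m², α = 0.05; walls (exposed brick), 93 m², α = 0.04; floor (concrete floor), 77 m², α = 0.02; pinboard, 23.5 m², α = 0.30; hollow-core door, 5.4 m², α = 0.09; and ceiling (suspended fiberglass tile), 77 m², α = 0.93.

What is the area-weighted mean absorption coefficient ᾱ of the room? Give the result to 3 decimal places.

Total surface area S = 298.0 m².
A = 22.1·0.05 + 93·0.04 + 77·0.02 + 23.5·0.30 + 5.4·0.09 + 77·0.93 = 85.511 sabins.
ᾱ = 85.511 / 298.0 = 0.287.

0.287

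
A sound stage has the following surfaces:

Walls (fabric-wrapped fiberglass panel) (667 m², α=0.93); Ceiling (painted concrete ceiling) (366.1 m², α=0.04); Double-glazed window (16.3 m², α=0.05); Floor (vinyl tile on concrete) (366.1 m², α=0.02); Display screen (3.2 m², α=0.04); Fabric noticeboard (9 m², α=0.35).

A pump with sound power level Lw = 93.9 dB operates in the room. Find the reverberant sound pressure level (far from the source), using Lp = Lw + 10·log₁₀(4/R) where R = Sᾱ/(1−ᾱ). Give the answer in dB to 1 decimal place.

69.2 dB

Σ(Sᵢαᵢ) = 667·0.93 + 366.1·0.04 + 16.3·0.05 + 366.1·0.02 + 3.2·0.04 + 9·0.35 = 646.369; total area S = 1427.7 m².
ᾱ = 646.369/1427.7 = 0.4527; R = Sᾱ/(1−ᾱ) = 646.369/(1−0.4527) = 1181.014 m².
Lp = Lw + 10 log₁₀(4/R) = 93.9 -24.70 = 69.2 dB.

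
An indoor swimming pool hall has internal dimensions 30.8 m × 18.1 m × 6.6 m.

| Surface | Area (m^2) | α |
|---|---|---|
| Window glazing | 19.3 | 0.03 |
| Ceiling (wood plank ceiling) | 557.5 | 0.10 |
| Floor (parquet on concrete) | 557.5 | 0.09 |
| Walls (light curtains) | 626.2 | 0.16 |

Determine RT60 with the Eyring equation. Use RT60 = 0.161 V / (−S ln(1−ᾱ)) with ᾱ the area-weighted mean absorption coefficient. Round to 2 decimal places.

2.69 sec

Total surface area S = 19.3 + 557.5 + 557.5 + 626.2 = 1760.5 m^2.
Absorption A = 19.3·0.03 + 557.5·0.10 + 557.5·0.09 + 626.2·0.16 = 206.696 sabins.
ᾱ = 206.696 / 1760.5 = 0.1174.
Eyring denominator: −S ln(1−ᾱ) = 219.857.
V = 30.8 × 18.1 × 6.6 = 3679.368 m³.
RT60 = 0.161 × 3679.368 / 219.857 = 2.69 s.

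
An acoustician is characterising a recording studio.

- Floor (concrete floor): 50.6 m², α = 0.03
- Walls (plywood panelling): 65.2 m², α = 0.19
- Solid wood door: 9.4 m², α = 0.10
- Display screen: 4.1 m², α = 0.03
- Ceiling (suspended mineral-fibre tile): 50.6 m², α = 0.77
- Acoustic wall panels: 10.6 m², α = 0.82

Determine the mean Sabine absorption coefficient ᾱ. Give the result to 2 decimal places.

S = Σ Sᵢ = 50.6 + 65.2 + 9.4 + 4.1 + 50.6 + 10.6 = 190.5 m².
Σ(Sᵢαᵢ) = 50.6·0.03 + 65.2·0.19 + 9.4·0.10 + 4.1·0.03 + 50.6·0.77 + 10.6·0.82 = 62.623.
ᾱ = A/S = 0.33.

0.33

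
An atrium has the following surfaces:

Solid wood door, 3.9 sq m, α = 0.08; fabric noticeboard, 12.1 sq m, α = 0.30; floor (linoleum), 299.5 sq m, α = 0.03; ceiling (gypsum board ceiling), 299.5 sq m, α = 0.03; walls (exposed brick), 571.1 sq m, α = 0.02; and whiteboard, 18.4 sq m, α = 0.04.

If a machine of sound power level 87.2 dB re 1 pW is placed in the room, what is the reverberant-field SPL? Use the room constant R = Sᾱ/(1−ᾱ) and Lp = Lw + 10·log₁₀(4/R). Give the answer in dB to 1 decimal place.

77.8 dB

A = 34.070 sabins; S = 1204.5 sq m.
ᾱ = 34.070/1204.5 = 0.0283; R = Sᾱ/(1−ᾱ) = 34.070/(1−0.0283) = 35.062 sq m.
Lp = 87.2 + 10·log₁₀(4/35.062) = 87.2 + (-9.43) = 77.8 dB.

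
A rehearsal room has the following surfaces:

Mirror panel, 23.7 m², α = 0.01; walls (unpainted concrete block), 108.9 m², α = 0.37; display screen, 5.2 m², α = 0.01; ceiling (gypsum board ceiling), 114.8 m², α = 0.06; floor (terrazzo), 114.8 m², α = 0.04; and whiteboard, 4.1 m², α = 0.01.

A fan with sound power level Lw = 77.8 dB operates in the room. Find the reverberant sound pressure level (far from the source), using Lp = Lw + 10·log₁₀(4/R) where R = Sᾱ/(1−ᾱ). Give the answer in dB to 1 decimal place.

66.0 dB

Σ(Sᵢαᵢ) = 23.7·0.01 + 108.9·0.37 + 5.2·0.01 + 114.8·0.06 + 114.8·0.04 + 4.1·0.01 = 52.103; total area S = 371.5 m².
ᾱ = 0.1403, so room constant R = A/(1−ᾱ) = 60.606 m².
Lp = 77.8 + 10·log₁₀(4/60.606) = 77.8 + (-11.80) = 66.0 dB.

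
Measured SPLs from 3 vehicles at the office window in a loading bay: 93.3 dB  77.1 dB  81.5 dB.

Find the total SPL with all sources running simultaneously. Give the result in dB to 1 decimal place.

Sum in the linear (power) domain: Σ 10^(Lᵢ/10) = 10^(93.3/10) + 10^(77.1/10) + 10^(81.5/10) = 2.331e+09.
L_total = 10·log₁₀(2.331e+09) = 93.7 dB.

93.7 dB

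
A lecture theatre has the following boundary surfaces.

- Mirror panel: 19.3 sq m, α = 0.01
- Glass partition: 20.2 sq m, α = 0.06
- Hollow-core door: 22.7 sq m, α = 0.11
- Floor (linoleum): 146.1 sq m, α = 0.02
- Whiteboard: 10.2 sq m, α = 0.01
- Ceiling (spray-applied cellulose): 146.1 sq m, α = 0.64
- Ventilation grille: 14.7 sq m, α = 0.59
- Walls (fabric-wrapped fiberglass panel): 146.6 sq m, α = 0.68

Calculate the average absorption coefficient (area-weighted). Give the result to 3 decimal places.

0.397

Total surface area S = 525.9 sq m.
Weighted sum Σ Sα = 208.791.
ᾱ = 208.791 / 525.9 = 0.397.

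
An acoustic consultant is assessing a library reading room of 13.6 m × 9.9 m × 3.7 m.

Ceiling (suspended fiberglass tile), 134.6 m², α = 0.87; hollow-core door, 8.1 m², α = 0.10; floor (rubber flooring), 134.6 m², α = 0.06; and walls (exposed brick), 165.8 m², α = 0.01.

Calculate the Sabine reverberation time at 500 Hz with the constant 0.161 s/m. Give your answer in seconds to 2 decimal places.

Total absorption A = 134.6*0.87 + 8.1*0.10 + 134.6*0.06 + 165.8*0.01
  = 117.102 + 0.810 + 8.076 + 1.658 = 127.646 m² sabins.
Volume V = 13.6 × 9.9 × 3.7 = 498.168 m³.
Sabine: RT60 = 0.161 × 498.168 / 127.646 = 0.63 s.

0.63 s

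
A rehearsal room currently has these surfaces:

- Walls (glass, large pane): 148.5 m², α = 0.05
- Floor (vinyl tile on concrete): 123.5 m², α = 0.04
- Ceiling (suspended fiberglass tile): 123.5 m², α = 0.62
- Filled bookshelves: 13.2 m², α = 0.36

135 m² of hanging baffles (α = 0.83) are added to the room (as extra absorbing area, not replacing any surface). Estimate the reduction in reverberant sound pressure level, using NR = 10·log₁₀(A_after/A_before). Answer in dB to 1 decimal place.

3.4 dB

A_before = Σ Sᵢαᵢ = 148.5·0.05 + 123.5·0.04 + 123.5·0.62 + 13.2·0.36 = 93.687 sabins.
Added absorption = 135 × 0.83 = 112.050 sabins.
A_after = 93.687 + 112.050 = 205.737 sabins.
NR = 10·log₁₀(205.737/93.687) = 3.4 dB.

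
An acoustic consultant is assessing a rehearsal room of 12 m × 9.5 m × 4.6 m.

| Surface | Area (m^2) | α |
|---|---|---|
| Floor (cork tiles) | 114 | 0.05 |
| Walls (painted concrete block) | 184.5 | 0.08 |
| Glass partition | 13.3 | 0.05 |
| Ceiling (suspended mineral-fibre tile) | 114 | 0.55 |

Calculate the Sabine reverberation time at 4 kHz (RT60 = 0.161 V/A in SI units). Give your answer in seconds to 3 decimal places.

1.007 sec

Summing Sᵢαᵢ: 5.700 + 14.760 + 0.665 + 62.700 → A = 83.825 sabins.
Room volume: 524.4 m³.
T = 0.161 V/A = 0.161·524.4/83.825 = 1.007 s.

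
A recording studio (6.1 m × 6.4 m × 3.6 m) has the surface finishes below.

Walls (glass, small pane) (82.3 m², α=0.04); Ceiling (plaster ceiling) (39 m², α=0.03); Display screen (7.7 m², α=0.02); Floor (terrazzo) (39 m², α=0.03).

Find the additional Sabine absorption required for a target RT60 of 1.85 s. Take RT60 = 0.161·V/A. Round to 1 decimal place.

6.4 sabins

A₁ = Σ Sᵢαᵢ = 82.3*0.04 + 39*0.03 + 7.7*0.02 + 39*0.03 = 5.786 sabins.
For T = 1.85 s, need A₂ = 0.161·V/T = 0.161·140.544/1.85 = 12.231 sabins.
ΔA = A₂ − A₁ = 12.231 − 5.786 = 6.4 sabins.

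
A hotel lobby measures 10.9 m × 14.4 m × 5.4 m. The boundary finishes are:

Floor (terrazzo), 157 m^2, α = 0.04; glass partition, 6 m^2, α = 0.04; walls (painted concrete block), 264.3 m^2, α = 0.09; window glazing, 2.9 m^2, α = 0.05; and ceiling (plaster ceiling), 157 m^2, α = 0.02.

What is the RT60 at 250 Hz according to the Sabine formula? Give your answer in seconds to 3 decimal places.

4.062 seconds

Equivalent absorption area: A = 157*0.04 + 6*0.04 + 264.3*0.09 + 2.9*0.05 + 157*0.02 = 33.592 m^2.
Room volume: 847.584 m³.
RT60 = 0.161 · V / A = 0.161 × 847.584 / 33.592 = 4.062 s.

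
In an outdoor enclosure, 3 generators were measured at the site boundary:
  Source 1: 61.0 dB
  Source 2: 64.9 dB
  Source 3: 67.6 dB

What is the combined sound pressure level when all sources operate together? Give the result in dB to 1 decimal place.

70.0 dB

Converting to relative power and adding: 10^(61.0/10) + 10^(64.9/10) + 10^(67.6/10) = 1.01e+07.
Back to dB: 10·log₁₀ Σ = 70.0 dB.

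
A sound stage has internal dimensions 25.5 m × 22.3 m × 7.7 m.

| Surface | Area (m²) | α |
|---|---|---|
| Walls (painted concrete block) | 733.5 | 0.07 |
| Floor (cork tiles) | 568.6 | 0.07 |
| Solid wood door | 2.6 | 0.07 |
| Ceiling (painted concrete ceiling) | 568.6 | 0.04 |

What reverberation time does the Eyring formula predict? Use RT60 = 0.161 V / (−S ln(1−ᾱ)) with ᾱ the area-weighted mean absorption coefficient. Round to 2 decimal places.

Total surface area S = 733.5 + 568.6 + 2.6 + 568.6 = 1873.3 m².
Absorption A = 733.5·0.07 + 568.6·0.07 + 2.6·0.07 + 568.6·0.04 = 114.073 sabins.
ᾱ = 114.073 / 1873.3 = 0.0609.
−S·ln(1−ᾱ) = −1873.3 × ln(1 − 0.0609) = 117.706.
V = 25.5 × 22.3 × 7.7 = 4378.605 m³.
T = 0.161·V/[−S·ln(1−ᾱ)] = 0.161·4378.605/117.706 = 5.99 s.

5.99 sec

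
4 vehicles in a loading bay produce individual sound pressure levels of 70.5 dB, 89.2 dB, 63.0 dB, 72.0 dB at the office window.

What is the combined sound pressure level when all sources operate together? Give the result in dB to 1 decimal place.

89.3 dB

Σ 10^(Lᵢ/10) = 8.608e+08.
L_total = 10·log₁₀(8.608e+08) = 89.3 dB.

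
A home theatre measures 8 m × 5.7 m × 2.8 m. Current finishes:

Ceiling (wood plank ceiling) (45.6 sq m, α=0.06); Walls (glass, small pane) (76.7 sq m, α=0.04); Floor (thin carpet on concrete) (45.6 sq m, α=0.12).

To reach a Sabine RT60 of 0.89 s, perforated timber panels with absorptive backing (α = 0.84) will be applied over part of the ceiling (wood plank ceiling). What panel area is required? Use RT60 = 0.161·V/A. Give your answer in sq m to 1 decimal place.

A₁ = Σ Sᵢαᵢ = 45.6·0.06 + 76.7·0.04 + 45.6·0.12 = 11.276 sabins.
V = 127.68 m³. Target absorption A₂ = 0.161 × 127.68 / 0.89 = 23.097 sabins.
ΔA needed = 23.097 − 11.276 = 11.821 sabins.
Each sq m of panel replacing the ceiling (wood plank ceiling) adds (0.84 − 0.06) = 0.78 sabins.
Panel area = 11.821 / 0.78 = 15.2 sq m.

15.2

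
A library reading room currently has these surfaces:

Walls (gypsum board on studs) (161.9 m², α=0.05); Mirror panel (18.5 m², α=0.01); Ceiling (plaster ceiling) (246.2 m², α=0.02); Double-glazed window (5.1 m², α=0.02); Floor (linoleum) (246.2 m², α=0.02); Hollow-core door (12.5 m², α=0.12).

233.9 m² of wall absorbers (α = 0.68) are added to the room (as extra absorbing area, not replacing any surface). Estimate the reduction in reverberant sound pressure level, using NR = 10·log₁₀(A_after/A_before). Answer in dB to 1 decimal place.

Summing Sᵢαᵢ: 8.095 + 0.185 + 4.924 + 0.102 + 4.924 + 1.500 → A_before = 19.730 sabins.
Added absorption = 233.9 × 0.68 = 159.052 sabins.
A_after = 19.730 + 159.052 = 178.782 sabins.
NR = 10·log₁₀(178.782/19.730) = 9.6 dB.

9.6 dB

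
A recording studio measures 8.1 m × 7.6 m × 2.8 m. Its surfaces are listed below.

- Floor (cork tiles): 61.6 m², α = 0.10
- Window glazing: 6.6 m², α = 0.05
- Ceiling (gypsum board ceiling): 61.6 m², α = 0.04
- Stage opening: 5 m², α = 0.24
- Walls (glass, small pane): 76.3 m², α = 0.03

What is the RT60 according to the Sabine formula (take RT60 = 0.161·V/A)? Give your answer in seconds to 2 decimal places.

Total absorption A = 61.6×0.10 + 6.6×0.05 + 61.6×0.04 + 5×0.24 + 76.3×0.03
  = 6.160 + 0.330 + 2.464 + 1.200 + 2.289 = 12.443 m² sabins.
Volume V = 8.1 × 7.6 × 2.8 = 172.368 m³.
RT60 = 0.161 · V / A = 0.161 × 172.368 / 12.443 = 2.23 s.

2.23 seconds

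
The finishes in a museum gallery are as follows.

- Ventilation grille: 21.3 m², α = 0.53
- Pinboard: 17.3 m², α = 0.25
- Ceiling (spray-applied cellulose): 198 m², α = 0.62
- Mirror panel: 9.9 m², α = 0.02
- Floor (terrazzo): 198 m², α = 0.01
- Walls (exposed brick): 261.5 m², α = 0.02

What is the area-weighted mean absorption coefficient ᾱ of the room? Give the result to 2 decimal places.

S = Σ Sᵢ = 21.3 + 17.3 + 198 + 9.9 + 198 + 261.5 = 706.0 m².
Σ(Sᵢαᵢ) = 21.3×0.53 + 17.3×0.25 + 198×0.62 + 9.9×0.02 + 198×0.01 + 261.5×0.02 = 145.782.
ᾱ = 145.782 / 706.0 = 0.21.

0.21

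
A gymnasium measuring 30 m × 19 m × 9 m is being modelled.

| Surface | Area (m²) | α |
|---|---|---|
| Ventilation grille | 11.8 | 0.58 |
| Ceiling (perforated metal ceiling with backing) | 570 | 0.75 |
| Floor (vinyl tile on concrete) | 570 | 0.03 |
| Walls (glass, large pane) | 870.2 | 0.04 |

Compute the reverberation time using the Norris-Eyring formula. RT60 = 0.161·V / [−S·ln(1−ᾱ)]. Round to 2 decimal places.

1.48 sec

S = Σ Sᵢ = 2022.0 m².
Absorption A = 11.8·0.58 + 570·0.75 + 570·0.03 + 870.2·0.04 = 486.252 sabins.
ᾱ = 486.252 / 2022.0 = 0.2405.
−S·ln(1−ᾱ) = −2022.0 × ln(1 − 0.2405) = 556.242.
V = 30 × 19 × 9 = 5130 m³.
RT60 = 0.161 × 5130 / 556.242 = 1.48 s.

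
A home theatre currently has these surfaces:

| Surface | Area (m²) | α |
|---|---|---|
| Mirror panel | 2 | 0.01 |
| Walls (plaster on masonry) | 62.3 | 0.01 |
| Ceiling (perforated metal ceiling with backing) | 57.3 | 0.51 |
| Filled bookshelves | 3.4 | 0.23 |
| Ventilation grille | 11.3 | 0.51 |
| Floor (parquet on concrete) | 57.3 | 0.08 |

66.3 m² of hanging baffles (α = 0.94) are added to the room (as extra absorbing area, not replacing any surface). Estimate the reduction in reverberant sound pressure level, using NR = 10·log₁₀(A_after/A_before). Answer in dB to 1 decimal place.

Summing Sᵢαᵢ: 0.020 + 0.623 + 29.223 + 0.782 + 5.763 + 4.584 → A_before = 40.995 sabins.
Added absorption = 66.3 × 0.94 = 62.322 sabins.
A_after = 40.995 + 62.322 = 103.317 sabins.
Reduction = 10 log₁₀(A_after/A_before) = 10 log₁₀(2.5202) = 4.0 dB.

4.0 dB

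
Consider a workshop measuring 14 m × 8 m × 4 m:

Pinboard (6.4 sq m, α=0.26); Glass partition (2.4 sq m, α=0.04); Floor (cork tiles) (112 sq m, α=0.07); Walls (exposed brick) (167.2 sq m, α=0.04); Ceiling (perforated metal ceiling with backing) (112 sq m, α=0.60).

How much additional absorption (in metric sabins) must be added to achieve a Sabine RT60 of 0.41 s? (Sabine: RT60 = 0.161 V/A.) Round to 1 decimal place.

A₁ = Σ Sᵢαᵢ = 6.4*0.26 + 2.4*0.04 + 112*0.07 + 167.2*0.04 + 112*0.60 = 83.488 sabins.
Target A₂ = 0.161·448/0.41 = 175.922 sabins (V = 448 m³).
Additional absorption ΔA = 175.922 − 83.488 = 92.4 sabins.

92.4 sabins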